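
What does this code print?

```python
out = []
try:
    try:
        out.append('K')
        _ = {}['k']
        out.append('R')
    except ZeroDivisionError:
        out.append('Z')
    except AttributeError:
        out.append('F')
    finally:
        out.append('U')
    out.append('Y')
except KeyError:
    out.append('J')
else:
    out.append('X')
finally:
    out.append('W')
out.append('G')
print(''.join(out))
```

Execution trace: 'K' (inner try body) → 'U' (inner finally) → 'J' (except KeyError) → 'W' (finally) → 'G' (after the try/except). Output: KUJWG

Answer: KUJWG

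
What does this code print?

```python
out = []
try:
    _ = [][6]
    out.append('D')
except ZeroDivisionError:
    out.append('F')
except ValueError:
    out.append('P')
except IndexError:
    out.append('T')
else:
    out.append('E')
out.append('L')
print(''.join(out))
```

Execution trace: 'T' (except IndexError) → 'L' (after the try/except). Output: TL

Answer: TL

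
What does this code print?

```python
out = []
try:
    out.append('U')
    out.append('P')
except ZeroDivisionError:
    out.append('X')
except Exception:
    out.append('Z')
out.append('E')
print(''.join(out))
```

Execution trace: 'U' (try body) → 'P' (try body, no exception) → 'E' (after the try/except). Output: UPE

Answer: UPE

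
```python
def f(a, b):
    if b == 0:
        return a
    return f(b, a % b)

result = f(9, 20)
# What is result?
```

f(9, 20) -> f(20, 9) -> f(9, 2) -> f(2, 1) -> f(1, 0) -> 1

Answer: 1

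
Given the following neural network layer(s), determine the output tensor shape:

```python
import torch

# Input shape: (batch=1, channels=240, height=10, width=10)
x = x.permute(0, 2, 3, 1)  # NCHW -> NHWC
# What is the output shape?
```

Input: (1, 240, 10, 10) -> Output: (1, 10, 10, 240)

Answer: (1, 10, 10, 240)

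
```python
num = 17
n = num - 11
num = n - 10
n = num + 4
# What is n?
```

Trace:
`num = 17` → num = 17
`n = num - 11` → n = 6
`num = n - 10` → num = -4
`n = num + 4` → n = 0
So n = 0

Answer: 0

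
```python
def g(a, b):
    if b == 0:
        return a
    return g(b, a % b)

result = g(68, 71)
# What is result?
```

g(68, 71) -> g(71, 68) -> g(68, 3) -> g(3, 2) -> g(2, 1) -> g(1, 0) -> 1

Answer: 1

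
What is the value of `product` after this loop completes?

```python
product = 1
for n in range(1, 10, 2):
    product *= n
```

Product of 1, 3, 5, ... up to 9
`product` takes the values: 1 → 3 → 15 → 105 → 945

Answer: 945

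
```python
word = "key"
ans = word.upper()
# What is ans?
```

Trace:
`word = "key"` → word = 'key'
`ans = word.upper()` → ans = 'KEY'
So ans = 'KEY'

Answer: 'KEY'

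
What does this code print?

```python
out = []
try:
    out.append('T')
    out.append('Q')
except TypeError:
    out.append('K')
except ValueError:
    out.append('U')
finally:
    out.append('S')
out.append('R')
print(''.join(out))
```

Execution trace: 'T' (try body) → 'Q' (try body, no exception) → 'S' (finally) → 'R' (after the try/except). Output: TQSR

Answer: TQSR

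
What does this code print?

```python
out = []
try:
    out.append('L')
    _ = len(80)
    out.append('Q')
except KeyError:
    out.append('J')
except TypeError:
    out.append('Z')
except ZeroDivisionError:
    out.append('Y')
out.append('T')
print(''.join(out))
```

Execution trace: 'L' (try body) → 'Z' (except TypeError) → 'T' (after the try/except). Output: LZT

Answer: LZT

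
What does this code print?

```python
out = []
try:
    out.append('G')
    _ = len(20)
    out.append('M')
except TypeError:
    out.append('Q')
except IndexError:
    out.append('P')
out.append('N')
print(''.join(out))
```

Execution trace: 'G' (try body) → 'Q' (except TypeError) → 'N' (after the try/except). Output: GQN

Answer: GQN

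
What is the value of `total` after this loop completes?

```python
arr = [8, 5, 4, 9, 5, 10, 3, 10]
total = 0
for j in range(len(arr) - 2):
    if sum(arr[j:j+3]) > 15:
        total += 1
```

Count windows with sum > 15
`total` takes the values: 0 → 1 → 2 → 3 → 4 → 5 → 6

Answer: 6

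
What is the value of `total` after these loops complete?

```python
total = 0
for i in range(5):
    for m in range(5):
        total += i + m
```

Sum of all i+m for i,m in 5x5
`total` takes the values: 0 → 1 → 3 → 6 → 10 → 11 → 13 → 16 → 20 → 25 → 27 → 30 → 34 → 39 → 45 → 48 → 52 → 57 → 63 → 70 → 74 → 79 → 85 → 92 → 100

Answer: 100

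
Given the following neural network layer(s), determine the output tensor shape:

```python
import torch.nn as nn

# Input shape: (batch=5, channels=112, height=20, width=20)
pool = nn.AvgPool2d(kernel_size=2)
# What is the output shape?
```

Input: (5, 112, 20, 20) -> Output: (5, 112, 10, 10)

Answer: (5, 112, 10, 10)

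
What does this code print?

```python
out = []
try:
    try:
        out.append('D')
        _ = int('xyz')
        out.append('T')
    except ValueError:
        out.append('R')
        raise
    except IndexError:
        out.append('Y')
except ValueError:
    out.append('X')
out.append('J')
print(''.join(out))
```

Execution trace: 'D' (inner try body) → 'R' (inner except ValueError) → 'X' (outer except ValueError) → 'J' (after the try/except). Output: DRXJ

Answer: DRXJ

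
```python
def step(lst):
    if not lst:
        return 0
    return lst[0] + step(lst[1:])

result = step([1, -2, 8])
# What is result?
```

1 + (-2) + 8 + 0 = 7

Answer: 7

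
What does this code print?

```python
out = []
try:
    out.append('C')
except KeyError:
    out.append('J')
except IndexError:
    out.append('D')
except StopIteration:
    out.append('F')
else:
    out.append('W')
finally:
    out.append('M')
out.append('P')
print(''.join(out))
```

Execution trace: 'C' (try body, no exception) → 'W' (else) → 'M' (finally) → 'P' (after the try/except). Output: CWMP

Answer: CWMP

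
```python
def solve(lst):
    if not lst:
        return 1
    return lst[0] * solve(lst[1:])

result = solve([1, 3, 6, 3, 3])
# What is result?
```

Product over [1, 3, 6, 3, 3] = 1 * 3 * 6 * 3 * 3 = 162

Answer: 162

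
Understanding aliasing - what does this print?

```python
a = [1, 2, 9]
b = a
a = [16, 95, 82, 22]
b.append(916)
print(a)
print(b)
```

Key concept: rebinding vs mutation: a is rebound to a new list, b still points at the original.
Step by step:
`a = [1, 2, 9]` → a = [1, 2, 9]
`b = a` → b = [1, 2, 9] (same object as a)
`a = [16, 95, 82, 22]` → a = [16, 95, 82, 22]
`b.append(916)` → b = [1, 2, 9, 916]
`print(a)` → prints [16, 95, 82, 22]
`print(b)` → prints [1, 2, 9, 916]

Answer:
[16, 95, 82, 22]
[1, 2, 9, 916]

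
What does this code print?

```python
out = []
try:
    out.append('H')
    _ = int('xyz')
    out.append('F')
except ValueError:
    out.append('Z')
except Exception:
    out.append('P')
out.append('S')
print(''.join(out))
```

Execution trace: 'H' (try body) → 'Z' (except ValueError) → 'S' (after the try/except). Output: HZS

Answer: HZS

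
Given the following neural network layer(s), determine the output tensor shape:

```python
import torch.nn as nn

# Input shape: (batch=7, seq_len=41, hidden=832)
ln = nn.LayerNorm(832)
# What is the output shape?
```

Input: (7, 41, 832) -> Output: (7, 41, 832)

Answer: (7, 41, 832)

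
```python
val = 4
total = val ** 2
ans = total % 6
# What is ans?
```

Trace:
`val = 4` → val = 4
`total = val ** 2` → total = 16
`ans = total % 6` → ans = 4
So ans = 4

Answer: 4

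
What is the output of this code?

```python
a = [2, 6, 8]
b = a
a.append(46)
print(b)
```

Key concept: basic list aliasing.
Step by step:
`a = [2, 6, 8]` → a = [2, 6, 8]
`b = a` → b = [2, 6, 8] (same object as a)
`a.append(46)` → a = [2, 6, 8, 46] (same object as b); b = [2, 6, 8, 46] (same object as a)
`print(b)` → prints [2, 6, 8, 46]

Answer: [2, 6, 8, 46]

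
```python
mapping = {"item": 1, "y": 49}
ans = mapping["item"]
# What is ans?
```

Trace:
`mapping = {"item": 1, "y": 49}` → mapping = {'item': 1, 'y': 49}
`ans = mapping["item"]` → ans = 1
So ans = 1

Answer: 1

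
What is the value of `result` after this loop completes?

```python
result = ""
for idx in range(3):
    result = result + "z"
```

Repeat 'z' 3 times
`result` takes the values: "" → "z" → "zz" → "zzz"

Answer: "zzz"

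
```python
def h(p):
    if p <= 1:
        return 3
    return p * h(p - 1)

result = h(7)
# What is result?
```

h(7) = 7 * 6 * 5 * 4 * 3 * 2 * 3 = 15120

Answer: 15120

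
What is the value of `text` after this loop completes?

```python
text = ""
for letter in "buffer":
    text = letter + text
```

Reverse 'buffer'
`text` takes the values: "" → "b" → "ub" → "fub" → "ffub" → "effub" → "reffub"

Answer: "reffub"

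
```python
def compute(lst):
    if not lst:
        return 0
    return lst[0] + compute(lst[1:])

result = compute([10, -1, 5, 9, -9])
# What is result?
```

10 + (-1) + 5 + 9 + (-9) + 0 = 14

Answer: 14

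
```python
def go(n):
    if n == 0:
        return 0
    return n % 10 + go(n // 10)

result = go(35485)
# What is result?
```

Sum of digits of 35485: 5 + 8 + 4 + 5 + 3 = 25

Answer: 25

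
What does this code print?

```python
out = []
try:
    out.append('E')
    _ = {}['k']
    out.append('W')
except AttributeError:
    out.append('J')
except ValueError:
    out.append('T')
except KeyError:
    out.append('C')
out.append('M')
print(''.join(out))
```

Execution trace: 'E' (try body) → 'C' (except KeyError) → 'M' (after the try/except). Output: ECM

Answer: ECM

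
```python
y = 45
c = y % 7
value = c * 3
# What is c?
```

Trace:
`y = 45` → y = 45
`c = y % 7` → c = 3
`value = c * 3` → value = 9
So c = 3

Answer: 3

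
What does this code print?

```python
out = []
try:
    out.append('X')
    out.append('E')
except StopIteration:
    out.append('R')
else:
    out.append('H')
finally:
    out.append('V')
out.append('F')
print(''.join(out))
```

Execution trace: 'X' (try body) → 'E' (try body, no exception) → 'H' (else) → 'V' (finally) → 'F' (after the try/except). Output: XEHVF

Answer: XEHVF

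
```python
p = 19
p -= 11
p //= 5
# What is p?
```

Trace:
`p = 19` → p = 19
`p -= 11` → p = 8
`p //= 5` → p = 1
So p = 1

Answer: 1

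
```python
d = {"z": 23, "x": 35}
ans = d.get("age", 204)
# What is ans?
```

Trace:
`d = {"z": 23, "x": 35}` → d = {'z': 23, 'x': 35}
`ans = d.get("age", 204)` → ans = 204
So ans = 204

Answer: 204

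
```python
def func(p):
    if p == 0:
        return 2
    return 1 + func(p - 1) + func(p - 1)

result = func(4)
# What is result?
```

func(p) = 1 + 2·func(p-1), func(0)=2. Closed form: (2+1)·2^4 - 1 = 47.

Answer: 47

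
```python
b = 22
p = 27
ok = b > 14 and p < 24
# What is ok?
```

Trace:
`b = 22` → b = 22
`p = 27` → p = 27
`ok = b > 14 and p < 24` → ok = False
So ok = False

Answer: False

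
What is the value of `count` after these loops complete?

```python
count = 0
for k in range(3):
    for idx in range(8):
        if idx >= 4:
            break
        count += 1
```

Inner breaks at 4, outer runs 3 times
`count` takes the values: 0 → 1 → 2 → 3 → 4 → 5 → 6 → 7 → 8 → 9 → 10 → 11 → 12

Answer: 12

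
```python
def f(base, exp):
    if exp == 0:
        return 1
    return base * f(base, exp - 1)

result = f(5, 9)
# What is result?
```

f(5, 9) = 5 * 5 * 5 * 5 * 5 * 5 * 5 * 5 * 5 = 1953125

Answer: 1953125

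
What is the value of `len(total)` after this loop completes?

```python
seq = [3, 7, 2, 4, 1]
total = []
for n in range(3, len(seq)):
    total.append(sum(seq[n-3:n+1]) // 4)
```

Number of 4-element averages
`total` takes the values: [] → [4] → [4, 3]
So `len(total)` = 2

Answer: 2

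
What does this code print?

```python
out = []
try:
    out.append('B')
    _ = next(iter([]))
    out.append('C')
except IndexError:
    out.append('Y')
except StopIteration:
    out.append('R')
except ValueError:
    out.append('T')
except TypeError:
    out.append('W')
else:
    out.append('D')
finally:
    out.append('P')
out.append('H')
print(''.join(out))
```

Execution trace: 'B' (try body) → 'R' (except StopIteration) → 'P' (finally) → 'H' (after the try/except). Output: BRPH

Answer: BRPH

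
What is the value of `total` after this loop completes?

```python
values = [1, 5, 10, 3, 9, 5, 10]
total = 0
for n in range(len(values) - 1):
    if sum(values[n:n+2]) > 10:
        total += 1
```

Count windows with sum > 10
`total` takes the values: 0 → 1 → 2 → 3 → 4 → 5

Answer: 5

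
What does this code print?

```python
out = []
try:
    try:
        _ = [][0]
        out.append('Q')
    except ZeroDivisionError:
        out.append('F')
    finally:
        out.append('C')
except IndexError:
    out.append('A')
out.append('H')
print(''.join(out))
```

Execution trace: 'C' (finally) → 'A' (outer except IndexError) → 'H' (after the try/except). Output: CAH

Answer: CAH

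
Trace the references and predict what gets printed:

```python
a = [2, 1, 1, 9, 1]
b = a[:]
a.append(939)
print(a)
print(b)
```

Key concept: slice [:] creates copy.
Step by step:
`a = [2, 1, 1, 9, 1]` → a = [2, 1, 1, 9, 1]
`b = a[:]` → b = [2, 1, 1, 9, 1]
`a.append(939)` → a = [2, 1, 1, 9, 1, 939]
`print(a)` → prints [2, 1, 1, 9, 1, 939]
`print(b)` → prints [2, 1, 1, 9, 1]

Answer:
[2, 1, 1, 9, 1, 939]
[2, 1, 1, 9, 1]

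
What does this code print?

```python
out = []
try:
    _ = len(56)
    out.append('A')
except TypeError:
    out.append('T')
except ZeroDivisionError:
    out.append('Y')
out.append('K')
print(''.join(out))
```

Execution trace: 'T' (except TypeError) → 'K' (after the try/except). Output: TK

Answer: TK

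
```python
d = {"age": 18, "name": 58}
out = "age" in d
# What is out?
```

Trace:
`d = {"age": 18, "name": 58}` → d = {'age': 18, 'name': 58}
`out = "age" in d` → out = True
So out = True

Answer: True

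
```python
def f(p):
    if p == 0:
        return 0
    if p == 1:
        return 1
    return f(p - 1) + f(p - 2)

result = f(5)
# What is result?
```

Build up from base cases: f(0)=0, f(1)=1, f(2)=1, f(3)=2, f(4)=3, f(5)=5

Answer: 5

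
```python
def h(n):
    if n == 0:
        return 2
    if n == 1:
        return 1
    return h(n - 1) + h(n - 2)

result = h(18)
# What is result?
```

Build up from base cases: h(0)=2, h(1)=1, h(2)=3, h(3)=4, h(4)=7, h(5)=11, h(6)=18, ..., h(18)=5778

Answer: 5778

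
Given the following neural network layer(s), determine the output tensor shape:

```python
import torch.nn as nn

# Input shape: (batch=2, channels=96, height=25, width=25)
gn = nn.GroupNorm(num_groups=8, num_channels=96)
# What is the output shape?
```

Input: (2, 96, 25, 25) -> Output: (2, 96, 25, 25)

Answer: (2, 96, 25, 25)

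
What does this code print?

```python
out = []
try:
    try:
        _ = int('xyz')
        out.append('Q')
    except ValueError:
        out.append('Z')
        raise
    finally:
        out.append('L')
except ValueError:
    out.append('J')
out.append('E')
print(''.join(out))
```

Execution trace: 'Z' (inner except ValueError) → 'L' (inner finally) → 'J' (outer except ValueError) → 'E' (after the try/except). Output: ZLJE

Answer: ZLJE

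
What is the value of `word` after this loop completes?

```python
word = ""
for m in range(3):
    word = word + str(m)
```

Concatenate digits 0 to 2
`word` takes the values: "" → "0" → "01" → "012"

Answer: "012"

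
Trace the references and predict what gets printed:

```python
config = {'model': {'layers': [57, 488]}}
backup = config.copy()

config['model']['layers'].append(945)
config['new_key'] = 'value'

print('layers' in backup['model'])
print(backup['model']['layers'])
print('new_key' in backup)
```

Key concept: shallow copy gotcha with nested dict.
Step by step:
`config = {'model': {'layers': [57, 488]}}` → config = {'model': {'layers': [57, 488]}}
`backup = config.copy()` → backup = {'model': {'layers': [57, 488]}}
`config['model']['layers'].append(945)` → config = {'model': {'layers': [57, 488, 945]}}; backup = {'model': {'layers': [57, 488, 945]}}
`config['new_key'] = 'value'` → config = {'model': {'layers': [57, 488, 945]}, 'new_key': 'value'}
`print('layers' in backup['model'])` → prints True
`print(backup['model']['layers'])` → prints [57, 488, 945]
`print('new_key' in backup)` → prints False

Answer:
True
[57, 488, 945]
False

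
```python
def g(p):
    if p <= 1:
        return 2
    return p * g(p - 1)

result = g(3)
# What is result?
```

g(3) = 3 * 2 * 2 = 12

Answer: 12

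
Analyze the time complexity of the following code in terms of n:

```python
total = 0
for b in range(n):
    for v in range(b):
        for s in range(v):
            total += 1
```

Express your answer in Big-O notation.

Each loop level contributes: n × n × n. Multiplying the contributions gives O(n^3).

Answer: O(n^3)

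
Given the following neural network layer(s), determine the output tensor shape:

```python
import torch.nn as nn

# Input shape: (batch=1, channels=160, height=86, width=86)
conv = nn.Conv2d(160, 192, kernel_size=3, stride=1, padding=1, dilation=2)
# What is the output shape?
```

Input: (1, 160, 86, 86) -> Output: (1, 192, 84, 84)

Answer: (1, 192, 84, 84)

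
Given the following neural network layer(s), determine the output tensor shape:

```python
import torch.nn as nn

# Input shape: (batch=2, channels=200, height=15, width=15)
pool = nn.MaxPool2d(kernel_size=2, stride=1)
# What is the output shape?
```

Input: (2, 200, 15, 15) -> Output: (2, 200, 14, 14)

Answer: (2, 200, 14, 14)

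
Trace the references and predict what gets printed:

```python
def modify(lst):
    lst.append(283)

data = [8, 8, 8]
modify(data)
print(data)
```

Key concept: function modifies passed list.
Step by step:
`data = [8, 8, 8]` → data = [8, 8, 8]
`modify(data)` → data = [8, 8, 8, 283]
`print(data)` → prints [8, 8, 8, 283]

Answer: [8, 8, 8, 283]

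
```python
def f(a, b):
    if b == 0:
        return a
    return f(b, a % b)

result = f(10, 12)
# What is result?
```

f(10, 12) -> f(12, 10) -> f(10, 2) -> f(2, 0) -> 2

Answer: 2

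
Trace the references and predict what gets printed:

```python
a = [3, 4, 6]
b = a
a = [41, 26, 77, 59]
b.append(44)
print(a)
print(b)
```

Key concept: rebinding vs mutation: a is rebound to a new list, b still points at the original.
Step by step:
`a = [3, 4, 6]` → a = [3, 4, 6]
`b = a` → b = [3, 4, 6] (same object as a)
`a = [41, 26, 77, 59]` → a = [41, 26, 77, 59]
`b.append(44)` → b = [3, 4, 6, 44]
`print(a)` → prints [41, 26, 77, 59]
`print(b)` → prints [3, 4, 6, 44]

Answer:
[41, 26, 77, 59]
[3, 4, 6, 44]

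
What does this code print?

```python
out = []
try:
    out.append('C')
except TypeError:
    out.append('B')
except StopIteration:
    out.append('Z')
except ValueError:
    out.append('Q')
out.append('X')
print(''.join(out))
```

Execution trace: 'C' (try body, no exception) → 'X' (after the try/except). Output: CX

Answer: CX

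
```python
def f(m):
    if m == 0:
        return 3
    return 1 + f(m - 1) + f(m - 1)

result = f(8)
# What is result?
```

f(m) = 1 + 2·f(m-1), f(0)=3. Closed form: (3+1)·2^8 - 1 = 1023.

Answer: 1023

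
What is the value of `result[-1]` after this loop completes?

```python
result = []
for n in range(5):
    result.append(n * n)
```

Last element of squares 0 to 4
`result` takes the values: [] → [0] → [0, 1] → [0, 1, 4] → [0, 1, 4, 9] → [0, 1, 4, 9, 16]
So `result[-1]` = 16

Answer: 16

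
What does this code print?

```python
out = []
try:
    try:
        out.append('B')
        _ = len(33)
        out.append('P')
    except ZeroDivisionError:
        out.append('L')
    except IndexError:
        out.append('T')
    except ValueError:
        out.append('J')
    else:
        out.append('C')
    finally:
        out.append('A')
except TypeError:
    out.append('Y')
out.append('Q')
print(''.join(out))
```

Execution trace: 'B' (try body) → 'A' (finally) → 'Y' (outer except TypeError) → 'Q' (after the try/except). Output: BAYQ

Answer: BAYQ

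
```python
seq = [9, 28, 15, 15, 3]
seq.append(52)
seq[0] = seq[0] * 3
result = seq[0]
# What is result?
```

Trace:
`seq = [9, 28, 15, 15, 3]` → seq = [9, 28, 15, 15, 3]
`seq.append(52)` → seq = [9, 28, 15, 15, 3, 52]
`seq[0] = seq[0] * 3` → seq = [27, 28, 15, 15, 3, 52]
`result = seq[0]` → result = 27
So result = 27

Answer: 27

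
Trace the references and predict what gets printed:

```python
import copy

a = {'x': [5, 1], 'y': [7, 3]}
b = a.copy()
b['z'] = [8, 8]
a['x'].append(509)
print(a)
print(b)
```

Key concept: shallow copy of dict with mutable values.
Step by step:
`a = {'x': [5, 1], 'y': [7, 3]}` → a = {'x': [5, 1], 'y': [7, 3]}
`b = a.copy()` → b = {'x': [5, 1], 'y': [7, 3]}
`b['z'] = [8, 8]` → b = {'x': [5, 1], 'y': [7, 3], 'z': [8, 8]}
`a['x'].append(509)` → a = {'x': [5, 1, 509], 'y': [7, 3]}; b = {'x': [5, 1, 509], 'y': [7, 3], 'z': [8, 8]}
`print(a)` → prints {'x': [5, 1, 509], 'y': [7, 3]}
`print(b)` → prints {'x': [5, 1, 509], 'y': [7, 3], 'z': [8, 8]}

Answer:
{'x': [5, 1, 509], 'y': [7, 3]}
{'x': [5, 1, 509], 'y': [7, 3], 'z': [8, 8]}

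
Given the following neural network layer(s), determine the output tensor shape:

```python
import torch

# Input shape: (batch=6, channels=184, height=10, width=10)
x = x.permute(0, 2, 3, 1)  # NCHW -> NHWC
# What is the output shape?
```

Input: (6, 184, 10, 10) -> Output: (6, 10, 10, 184)

Answer: (6, 10, 10, 184)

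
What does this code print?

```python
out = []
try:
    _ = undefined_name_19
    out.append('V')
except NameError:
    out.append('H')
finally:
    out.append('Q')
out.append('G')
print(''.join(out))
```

Execution trace: 'H' (except NameError) → 'Q' (finally) → 'G' (after the try/except). Output: HQG

Answer: HQG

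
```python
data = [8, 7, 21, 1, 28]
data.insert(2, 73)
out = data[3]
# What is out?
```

Trace:
`data = [8, 7, 21, 1, 28]` → data = [8, 7, 21, 1, 28]
`data.insert(2, 73)` → data = [8, 7, 73, 21, 1, 28]
`out = data[3]` → out = 21
So out = 21

Answer: 21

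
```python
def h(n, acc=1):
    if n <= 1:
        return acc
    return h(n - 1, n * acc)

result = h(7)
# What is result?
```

Accumulator trace (n, acc): (7, 1) -> (6, 7) -> (5, 42) -> (4, 210) -> (3, 840) -> (2, 2520) -> (1, 5040) -> return 5040

Answer: 5040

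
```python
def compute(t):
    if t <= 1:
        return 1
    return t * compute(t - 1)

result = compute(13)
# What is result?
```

compute(13) = 13 * 12 * 11 * 10 * 9 * 8 * 7 * 6 * 5 * 4 * 3 * 2 * 1 = 6227020800

Answer: 6227020800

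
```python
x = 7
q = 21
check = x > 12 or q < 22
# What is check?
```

Trace:
`x = 7` → x = 7
`q = 21` → q = 21
`check = x > 12 or q < 22` → check = True
So check = True

Answer: True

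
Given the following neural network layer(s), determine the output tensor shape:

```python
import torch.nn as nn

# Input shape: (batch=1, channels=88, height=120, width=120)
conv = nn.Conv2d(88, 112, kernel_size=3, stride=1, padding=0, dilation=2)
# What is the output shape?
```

Input: (1, 88, 120, 120) -> Output: (1, 112, 116, 116)

Answer: (1, 112, 116, 116)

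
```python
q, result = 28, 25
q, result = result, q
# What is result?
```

Trace:
`q, result = 28, 25` → q = 28; result = 25
`q, result = result, q` → q = 25; result = 28
So result = 28

Answer: 28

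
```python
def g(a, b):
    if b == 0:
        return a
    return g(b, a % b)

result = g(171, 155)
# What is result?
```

g(171, 155) -> g(155, 16) -> g(16, 11) -> g(11, 5) -> g(5, 1) -> g(1, 0) -> 1

Answer: 1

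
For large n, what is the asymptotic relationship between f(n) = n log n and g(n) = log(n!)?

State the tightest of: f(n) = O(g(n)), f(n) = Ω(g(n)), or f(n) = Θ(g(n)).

n log n vs log(n!): f(n) = Θ(g(n)) — they are asymptotically equivalent (Stirling's approximation).

Answer: f(n) = Θ(g(n)) — they are asymptotically equivalent (Stirling's approximation).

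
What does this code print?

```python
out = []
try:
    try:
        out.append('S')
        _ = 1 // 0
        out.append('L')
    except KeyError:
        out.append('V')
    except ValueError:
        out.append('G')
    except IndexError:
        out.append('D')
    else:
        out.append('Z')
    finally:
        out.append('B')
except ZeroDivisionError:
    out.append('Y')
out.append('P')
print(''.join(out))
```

Execution trace: 'S' (try body) → 'B' (finally) → 'Y' (outer except ZeroDivisionError) → 'P' (after the try/except). Output: SBYP

Answer: SBYP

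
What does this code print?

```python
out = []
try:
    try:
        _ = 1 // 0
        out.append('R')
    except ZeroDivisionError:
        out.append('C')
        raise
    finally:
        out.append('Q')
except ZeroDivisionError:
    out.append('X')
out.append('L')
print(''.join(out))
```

Execution trace: 'C' (inner except ZeroDivisionError) → 'Q' (inner finally) → 'X' (outer except ZeroDivisionError) → 'L' (after the try/except). Output: CQXL

Answer: CQXL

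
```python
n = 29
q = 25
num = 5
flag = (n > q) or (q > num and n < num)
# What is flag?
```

Trace:
`n = 29` → n = 29
`q = 25` → q = 25
`num = 5` → num = 5
`flag = (n > q) or (q > num and n < num)` → flag = True
So flag = True

Answer: True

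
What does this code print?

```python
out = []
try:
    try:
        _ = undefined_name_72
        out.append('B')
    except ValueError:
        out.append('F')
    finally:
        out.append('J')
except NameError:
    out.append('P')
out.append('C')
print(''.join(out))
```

Execution trace: 'J' (finally) → 'P' (outer except NameError) → 'C' (after the try/except). Output: JPC

Answer: JPC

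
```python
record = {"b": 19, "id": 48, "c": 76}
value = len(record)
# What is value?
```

Trace:
`record = {"b": 19, "id": 48, "c": 76}` → record = {'b': 19, 'id': 48, 'c': 76}
`value = len(record)` → value = 3
So value = 3

Answer: 3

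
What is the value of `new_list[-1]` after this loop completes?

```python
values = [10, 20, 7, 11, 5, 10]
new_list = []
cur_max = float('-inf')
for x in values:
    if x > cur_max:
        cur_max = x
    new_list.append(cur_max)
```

Running max ends at 20
`new_list` takes the values: [] → [10] → [10, 20] → [10, 20, 20] → [10, 20, 20, 20] → [10, 20, 20, 20, 20] → [10, 20, 20, 20, 20, 20]
So `new_list[-1]` = 20

Answer: 20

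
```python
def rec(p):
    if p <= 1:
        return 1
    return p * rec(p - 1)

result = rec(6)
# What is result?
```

rec(6) = 6 * 5 * 4 * 3 * 2 * 1 = 720

Answer: 720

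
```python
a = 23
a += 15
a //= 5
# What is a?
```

Trace:
`a = 23` → a = 23
`a += 15` → a = 38
`a //= 5` → a = 7
So a = 7

Answer: 7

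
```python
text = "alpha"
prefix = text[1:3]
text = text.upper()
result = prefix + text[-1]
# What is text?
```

Trace:
`text = "alpha"` → text = 'alpha'
`prefix = text[1:3]` → prefix = 'lp'
`text = text.upper()` → text = 'ALPHA'
`result = prefix + text[-1]` → result = 'lpA'
So text = 'ALPHA'

Answer: 'ALPHA'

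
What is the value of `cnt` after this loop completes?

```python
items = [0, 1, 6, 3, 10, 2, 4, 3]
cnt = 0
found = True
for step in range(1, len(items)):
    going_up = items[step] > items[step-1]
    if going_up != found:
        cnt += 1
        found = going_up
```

Count direction changes in [0, 1, 6, 3, 10, 2, 4, 3]
`cnt` takes the values: 0 → 1 → 2 → 3 → 4 → 5

Answer: 5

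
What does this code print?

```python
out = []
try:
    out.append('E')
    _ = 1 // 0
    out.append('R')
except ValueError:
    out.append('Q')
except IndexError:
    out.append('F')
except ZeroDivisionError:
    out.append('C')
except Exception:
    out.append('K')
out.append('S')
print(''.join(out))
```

Execution trace: 'E' (try body) → 'C' (except ZeroDivisionError) → 'S' (after the try/except). Output: ECS

Answer: ECS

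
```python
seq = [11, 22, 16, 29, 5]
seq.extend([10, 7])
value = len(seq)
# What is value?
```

Trace:
`seq = [11, 22, 16, 29, 5]` → seq = [11, 22, 16, 29, 5]
`seq.extend([10, 7])` → seq = [11, 22, 16, 29, 5, 10, 7]
`value = len(seq)` → value = 7
So value = 7

Answer: 7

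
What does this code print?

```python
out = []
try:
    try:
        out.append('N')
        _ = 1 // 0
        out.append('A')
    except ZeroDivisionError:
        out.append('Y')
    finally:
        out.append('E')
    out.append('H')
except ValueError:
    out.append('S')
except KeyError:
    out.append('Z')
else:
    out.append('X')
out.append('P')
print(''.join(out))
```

Execution trace: 'N' (inner try body) → 'Y' (inner except ZeroDivisionError) → 'E' (inner finally) → 'H' (try body, no exception) → 'X' (else) → 'P' (after the try/except). Output: NYEHXP

Answer: NYEHXP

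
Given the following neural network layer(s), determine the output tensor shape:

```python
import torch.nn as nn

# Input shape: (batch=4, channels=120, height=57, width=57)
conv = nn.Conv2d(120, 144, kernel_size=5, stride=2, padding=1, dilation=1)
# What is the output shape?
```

Input: (4, 120, 57, 57) -> Output: (4, 144, 28, 28)

Answer: (4, 144, 28, 28)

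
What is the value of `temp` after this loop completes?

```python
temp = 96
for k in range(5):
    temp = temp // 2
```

Halve 5 times: 96 // 2^5 = 3
`temp` takes the values: 96 → 48 → 24 → 12 → 6 → 3

Answer: 3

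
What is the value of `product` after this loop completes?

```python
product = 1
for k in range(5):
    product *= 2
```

2^5 = 32
`product` takes the values: 1 → 2 → 4 → 8 → 16 → 32

Answer: 32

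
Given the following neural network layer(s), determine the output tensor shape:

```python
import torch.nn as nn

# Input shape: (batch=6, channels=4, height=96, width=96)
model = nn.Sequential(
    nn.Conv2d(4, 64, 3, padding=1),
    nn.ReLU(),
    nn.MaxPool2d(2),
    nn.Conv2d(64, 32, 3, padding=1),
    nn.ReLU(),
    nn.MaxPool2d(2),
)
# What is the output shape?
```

Input: (6, 4, 96, 96) -> after first Conv2d: (6, 64, 96, 96) -> after first MaxPool2d: (6, 64, 48, 48) -> after second Conv2d: (6, 32, 48, 48) -> Output: (6, 32, 24, 24)

Answer: (6, 32, 24, 24)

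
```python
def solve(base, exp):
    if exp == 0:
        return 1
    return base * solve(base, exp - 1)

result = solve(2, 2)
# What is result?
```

solve(2, 2) = 2 * 2 = 4

Answer: 4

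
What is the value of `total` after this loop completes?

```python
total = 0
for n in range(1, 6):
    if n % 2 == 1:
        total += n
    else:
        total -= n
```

Add odd, subtract even
`total` takes the values: 0 → 1 → -1 → 2 → -2 → 3

Answer: 3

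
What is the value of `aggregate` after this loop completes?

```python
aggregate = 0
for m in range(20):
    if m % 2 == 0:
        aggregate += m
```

Sum of even numbers 0 to 19
`aggregate` takes the values: 0 → 2 → 6 → 12 → 20 → 30 → 42 → 56 → 72 → 90

Answer: 90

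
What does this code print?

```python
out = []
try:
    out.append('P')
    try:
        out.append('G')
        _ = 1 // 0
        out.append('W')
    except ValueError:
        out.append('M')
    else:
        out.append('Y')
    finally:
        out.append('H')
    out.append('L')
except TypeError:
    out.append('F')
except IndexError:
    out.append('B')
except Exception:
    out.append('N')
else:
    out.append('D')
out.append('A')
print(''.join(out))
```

Execution trace: 'P' (try body) → 'G' (inner try body) → 'H' (inner finally) → 'N' (except Exception) → 'A' (after the try/except). Output: PGHNA

Answer: PGHNA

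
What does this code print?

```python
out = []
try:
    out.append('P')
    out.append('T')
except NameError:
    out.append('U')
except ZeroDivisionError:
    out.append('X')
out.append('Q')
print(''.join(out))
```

Execution trace: 'P' (try body) → 'T' (try body, no exception) → 'Q' (after the try/except). Output: PTQ

Answer: PTQ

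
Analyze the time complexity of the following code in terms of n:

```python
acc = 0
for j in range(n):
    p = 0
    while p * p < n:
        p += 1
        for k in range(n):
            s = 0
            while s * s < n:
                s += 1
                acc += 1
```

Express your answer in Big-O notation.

Each loop level contributes: n × √n × n × √n. Multiplying the contributions gives O(n^3).

Answer: O(n^3)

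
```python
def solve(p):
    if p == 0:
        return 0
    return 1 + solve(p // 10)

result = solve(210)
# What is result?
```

Count of digits of 210: 3

Answer: 3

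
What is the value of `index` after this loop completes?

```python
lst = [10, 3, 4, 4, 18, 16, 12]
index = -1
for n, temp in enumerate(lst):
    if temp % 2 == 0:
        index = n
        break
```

First even number index in [10, 3, 4, 4, 18, 16, 12]
`index` takes the values: -1 → 0

Answer: 0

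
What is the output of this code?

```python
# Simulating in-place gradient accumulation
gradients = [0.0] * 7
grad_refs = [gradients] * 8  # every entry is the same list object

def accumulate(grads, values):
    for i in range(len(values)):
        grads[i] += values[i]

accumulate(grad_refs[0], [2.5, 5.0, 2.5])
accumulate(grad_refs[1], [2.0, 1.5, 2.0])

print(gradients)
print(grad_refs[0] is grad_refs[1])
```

Key concept: gradient accumulation aliasing.
Step by step:
`gradients = [0.0] * 7` → gradients = [0.0, 0.0, 0.0, 0.0, 0.0, 0.0, 0.0]
`grad_refs = [gradients] * 8` → grad_refs = [[0.0, 0.0, 0.0, 0.0, 0.0, 0.0, 0.0], [0.0, 0.0, 0.0, 0.0, 0.0, 0.0, 0.0], [0.0, 0.0, 0.0, 0.0, 0.0, 0.0, 0.0], [0.0, 0.0, 0.0, 0.0, 0.0, 0.0, 0.0], [0.0, 0.0, 0.0, 0.0, 0.0, 0.0, 0.0], [0.0, 0.0, 0.0, 0.0, 0.0, 0.0, 0.0], [0.0, 0.0, 0.0, 0.0, 0.0, 0.0, 0.0], [0.0, 0.0, 0.0, 0.0, 0.0, 0.0, 0.0]]
`accumulate(grad_refs[0], [2.5, 5.0, 2.5])` → gradients = [2.5, 5.0, 2.5, 0.0, 0.0, 0.0, 0.0]; grad_refs = [[2.5, 5.0, 2.5, 0.0, 0.0, 0.0, 0.0], [2.5, 5.0, 2.5, 0.0, 0.0, 0.0, 0.0], [2.5, 5.0, 2.5, 0.0, 0.0, 0.0, 0.0], [2.5, 5.0, 2.5, 0.0, 0.0, 0.0, 0.0], [2.5, 5.0, 2.5, 0.0, 0.0, 0.0, 0.0], [2.5, 5.0, 2.5, 0.0, 0.0, 0.0, 0.0], [2.5, 5.0, 2.5, 0.0, 0.0, 0.0, 0.0], [2.5, 5.0, 2.5, 0.0, 0.0, 0.0, 0.0]]
`accumulate(grad_refs[1], [2.0, 1.5, 2.0])` → gradients = [4.5, 6.5, 4.5, 0.0, 0.0, 0.0, 0.0]; grad_refs = [[4.5, 6.5, 4.5, 0.0, 0.0, 0.0, 0.0], [4.5, 6.5, 4.5, 0.0, 0.0, 0.0, 0.0], [4.5, 6.5, 4.5, 0.0, 0.0, 0.0, 0.0], [4.5, 6.5, 4.5, 0.0, 0.0, 0.0, 0.0], [4.5, 6.5, 4.5, 0.0, 0.0, 0.0, 0.0], [4.5, 6.5, 4.5, 0.0, 0.0, 0.0, 0.0], [4.5, 6.5, 4.5, 0.0, 0.0, 0.0, 0.0], [4.5, 6.5, 4.5, 0.0, 0.0, 0.0, 0.0]]
`print(gradients)` → prints [4.5, 6.5, 4.5, 0.0, 0.0, 0.0, 0.0]
`print(grad_refs[0] is grad_refs[1])` → prints True

Answer:
[4.5, 6.5, 4.5, 0.0, 0.0, 0.0, 0.0]
True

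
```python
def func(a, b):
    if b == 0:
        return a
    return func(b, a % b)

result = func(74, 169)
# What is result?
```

func(74, 169) -> func(169, 74) -> func(74, 21) -> func(21, 11) -> func(11, 10) -> func(10, 1) -> func(1, 0) -> 1

Answer: 1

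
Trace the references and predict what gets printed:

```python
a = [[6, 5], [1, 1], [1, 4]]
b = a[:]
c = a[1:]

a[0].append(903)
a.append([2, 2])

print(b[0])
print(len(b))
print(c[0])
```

Key concept: slice with nested mutation.
Step by step:
`a = [[6, 5], [1, 1], [1, 4]]` → a = [[6, 5], [1, 1], [1, 4]]
`b = a[:]` → b = [[6, 5], [1, 1], [1, 4]]
`c = a[1:]` → c = [[1, 1], [1, 4]]
`a[0].append(903)` → a = [[6, 5, 903], [1, 1], [1, 4]]; b = [[6, 5, 903], [1, 1], [1, 4]]
`a.append([2, 2])` → a = [[6, 5, 903], [1, 1], [1, 4], [2, 2]]
`print(b[0])` → prints [6, 5, 903]
`print(len(b))` → prints 3
`print(c[0])` → prints [1, 1]

Answer:
[6, 5, 903]
3
[1, 1]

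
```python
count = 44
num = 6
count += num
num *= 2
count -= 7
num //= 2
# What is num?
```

Trace:
`count = 44` → count = 44
`num = 6` → num = 6
`count += num` → count = 50
`num *= 2` → num = 12
`count -= 7` → count = 43
`num //= 2` → num = 6
So num = 6

Answer: 6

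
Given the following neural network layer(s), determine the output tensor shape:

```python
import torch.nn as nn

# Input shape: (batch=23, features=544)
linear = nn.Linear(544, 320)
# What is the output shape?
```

Input: (23, 544) -> Output: (23, 320)

Answer: (23, 320)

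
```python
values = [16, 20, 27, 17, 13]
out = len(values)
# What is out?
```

Trace:
`values = [16, 20, 27, 17, 13]` → values = [16, 20, 27, 17, 13]
`out = len(values)` → out = 5
So out = 5

Answer: 5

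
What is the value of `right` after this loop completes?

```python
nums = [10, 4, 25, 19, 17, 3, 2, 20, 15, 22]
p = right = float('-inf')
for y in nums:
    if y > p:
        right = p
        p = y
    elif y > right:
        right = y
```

Second largest (with repeats) in [10, 4, 25, 19, 17, 3, 2, 20, 15, 22]
`right` takes the values: -inf → 4 → 10 → 19 → 20 → 22

Answer: 22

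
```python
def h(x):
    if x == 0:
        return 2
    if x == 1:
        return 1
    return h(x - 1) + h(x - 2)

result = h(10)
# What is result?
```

Build up from base cases: h(0)=2, h(1)=1, h(2)=3, h(3)=4, h(4)=7, h(5)=11, h(6)=18, ..., h(10)=123

Answer: 123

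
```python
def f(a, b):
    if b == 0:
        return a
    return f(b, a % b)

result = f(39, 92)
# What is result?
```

f(39, 92) -> f(92, 39) -> f(39, 14) -> f(14, 11) -> f(11, 3) -> f(3, 2) -> f(2, 1) -> f(1, 0) -> 1

Answer: 1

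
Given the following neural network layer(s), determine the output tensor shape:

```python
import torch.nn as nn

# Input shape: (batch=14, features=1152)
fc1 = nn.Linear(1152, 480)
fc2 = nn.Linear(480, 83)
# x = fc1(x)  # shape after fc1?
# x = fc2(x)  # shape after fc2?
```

Input: (14, 1152) -> after fc1: (14, 480) -> Output: (14, 83)

Answer: (14, 83)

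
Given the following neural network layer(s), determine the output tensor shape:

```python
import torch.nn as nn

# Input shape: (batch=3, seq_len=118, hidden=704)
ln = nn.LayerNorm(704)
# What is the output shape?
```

Input: (3, 118, 704) -> Output: (3, 118, 704)

Answer: (3, 118, 704)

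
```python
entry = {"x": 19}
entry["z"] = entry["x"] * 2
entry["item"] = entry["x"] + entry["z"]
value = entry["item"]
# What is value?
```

Trace:
`entry = {"x": 19}` → entry = {'x': 19}
`entry["z"] = entry["x"] * 2` → entry = {'x': 19, 'z': 38}
`entry["item"] = entry["x"] + entry["z"]` → entry = {'x': 19, 'z': 38, 'item': 57}
`value = entry["item"]` → value = 57
So value = 57

Answer: 57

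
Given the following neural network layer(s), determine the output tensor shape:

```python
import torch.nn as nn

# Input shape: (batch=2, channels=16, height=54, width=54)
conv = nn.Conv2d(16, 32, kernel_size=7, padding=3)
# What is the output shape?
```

Input: (2, 16, 54, 54) -> Output: (2, 32, 54, 54)

Answer: (2, 32, 54, 54)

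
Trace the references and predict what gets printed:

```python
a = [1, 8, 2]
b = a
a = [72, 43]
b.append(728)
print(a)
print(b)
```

Key concept: rebinding vs mutation: a is rebound to a new list, b still points at the original.
Step by step:
`a = [1, 8, 2]` → a = [1, 8, 2]
`b = a` → b = [1, 8, 2] (same object as a)
`a = [72, 43]` → a = [72, 43]
`b.append(728)` → b = [1, 8, 2, 728]
`print(a)` → prints [72, 43]
`print(b)` → prints [1, 8, 2, 728]

Answer:
[72, 43]
[1, 8, 2, 728]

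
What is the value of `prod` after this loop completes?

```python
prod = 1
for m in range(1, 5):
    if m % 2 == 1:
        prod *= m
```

Product of odd numbers 1 to 4
`prod` takes the values: 1 → 3

Answer: 3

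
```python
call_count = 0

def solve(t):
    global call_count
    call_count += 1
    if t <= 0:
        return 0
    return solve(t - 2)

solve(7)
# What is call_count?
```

Linear recursion stepping by 2: 5 calls from t=7 down to ≤0.

Answer: 5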